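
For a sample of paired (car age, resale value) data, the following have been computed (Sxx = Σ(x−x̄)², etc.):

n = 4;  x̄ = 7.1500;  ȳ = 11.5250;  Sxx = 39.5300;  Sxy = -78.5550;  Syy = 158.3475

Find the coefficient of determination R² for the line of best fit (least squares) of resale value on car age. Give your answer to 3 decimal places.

0.986

R² = Sxy²/(Sxx·Syy) = (-78.555)²/(39.53·158.3475) = 0.985847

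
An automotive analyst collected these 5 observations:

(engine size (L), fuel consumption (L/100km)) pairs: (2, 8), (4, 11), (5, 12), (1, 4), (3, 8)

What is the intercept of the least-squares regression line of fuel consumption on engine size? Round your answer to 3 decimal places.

2.900

n = 5, Σx = 15, Σy = 43, Σxy = 148, Σx² = 55
Sxx = Σx² − (Σx)²/n = 55 − 45 = 10
Sxy = Σxy − (Σx)(Σy)/n = 148 − 129 = 19
b = Sxy/Sxx = 19/10 = 1.9
a = ȳ − b·x̄ = 8.6 − 1.9·3 = 2.9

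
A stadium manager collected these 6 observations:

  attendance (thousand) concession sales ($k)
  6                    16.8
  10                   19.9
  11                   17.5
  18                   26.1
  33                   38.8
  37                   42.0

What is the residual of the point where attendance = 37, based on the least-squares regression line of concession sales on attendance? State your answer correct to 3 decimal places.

0.010

n = 6, Σx = 115, Σy = 161.1, Σxy = 3796.5, Σx² = 3039
Sxx = Σx² − (Σx)²/n = 3039 − 2204.166667 = 834.833333
Sxy = Σxy − (Σx)(Σy)/n = 3796.5 − 3087.75 = 708.75
b = Sxy/Sxx = 708.75/834.833333 = 0.848972
a = ȳ − b·x̄ = 26.85 − 0.848972·19.166667 = 10.578040
ŷ(37) = 10.578040 + 0.848972·37 = 41.989998
residual = y − ŷ = 42.0 − 41.989998 = 0.010002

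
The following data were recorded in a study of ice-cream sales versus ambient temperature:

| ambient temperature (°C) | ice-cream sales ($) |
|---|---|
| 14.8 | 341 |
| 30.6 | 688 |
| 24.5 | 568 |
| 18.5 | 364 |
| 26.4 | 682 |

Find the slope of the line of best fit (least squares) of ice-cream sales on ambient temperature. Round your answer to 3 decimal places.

n = 5, Σx = 114.8, Σy = 2643, Σxy = 64754.4, Σx² = 2794.86
Sxx = Σx² − (Σx)²/n = 2794.86 − 2635.808 = 159.052
Sxy = Σxy − (Σx)(Σy)/n = 64754.4 − 60683.28 = 4071.12
b = Sxy/Sxx = 4071.12/159.052 = 25.596157

25.596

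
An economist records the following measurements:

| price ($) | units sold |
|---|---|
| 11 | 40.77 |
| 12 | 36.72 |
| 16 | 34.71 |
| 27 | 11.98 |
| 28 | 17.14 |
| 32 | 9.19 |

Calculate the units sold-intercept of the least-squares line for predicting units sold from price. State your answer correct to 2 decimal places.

n = 6, Σx = 126, Σy = 150.51, Σxy = 2541.93, Σx² = 3058
Sxx = Σx² − (Σx)²/n = 3058 − 2646 = 412
Sxy = Σxy − (Σx)(Σy)/n = 2541.93 − 3160.71 = -618.78
b = Sxy/Sxx = -618.78/412 = -1.501893
a = ȳ − b·x̄ = 25.085 − (-1.501893)·21 = 56.624757

56.62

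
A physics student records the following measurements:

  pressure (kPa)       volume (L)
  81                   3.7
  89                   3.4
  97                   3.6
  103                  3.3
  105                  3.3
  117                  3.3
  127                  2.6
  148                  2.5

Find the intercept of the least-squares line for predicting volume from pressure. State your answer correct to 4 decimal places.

n = 8, Σx = 867, Σy = 25.7, Σxy = 2724.2, Σx² = 97247
Sxx = Σx² − (Σx)²/n = 97247 − 93961.125 = 3285.875
Sxy = Σxy − (Σx)(Σy)/n = 2724.2 − 2785.2375 = -61.0375
b = Sxy/Sxx = -61.0375/3285.875 = -0.018576
a = ȳ − b·x̄ = 3.2125 − (-0.018576)·108.375 = 5.225644

5.2256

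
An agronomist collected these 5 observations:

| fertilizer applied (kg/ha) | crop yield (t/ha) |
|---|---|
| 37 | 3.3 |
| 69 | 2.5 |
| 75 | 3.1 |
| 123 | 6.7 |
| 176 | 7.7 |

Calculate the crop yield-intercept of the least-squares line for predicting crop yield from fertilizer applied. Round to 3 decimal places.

n = 5, Σx = 480, Σy = 23.3, Σxy = 2706.4, Σx² = 57860
Sxx = Σx² − (Σx)²/n = 57860 − 46080 = 11780
Sxy = Σxy − (Σx)(Σy)/n = 2706.4 − 2236.8 = 469.6
b = Sxy/Sxx = 469.6/11780 = 0.039864
a = ȳ − b·x̄ = 4.66 − 0.039864·96 = 0.833039

0.833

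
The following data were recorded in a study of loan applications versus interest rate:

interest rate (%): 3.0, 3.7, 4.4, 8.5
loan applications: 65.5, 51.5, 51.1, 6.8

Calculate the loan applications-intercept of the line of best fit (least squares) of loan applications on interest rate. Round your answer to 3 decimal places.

n = 4, Σx = 19.6, Σy = 174.9, Σxy = 669.69, Σx² = 114.3
Sxx = Σx² − (Σx)²/n = 114.3 − 96.04 = 18.26
Sxy = Σxy − (Σx)(Σy)/n = 669.69 − 857.01 = -187.32
b = Sxy/Sxx = -187.32/18.26 = -10.258488
a = ȳ − b·x̄ = 43.725 − (-10.258488)·4.9 = 93.991594

93.992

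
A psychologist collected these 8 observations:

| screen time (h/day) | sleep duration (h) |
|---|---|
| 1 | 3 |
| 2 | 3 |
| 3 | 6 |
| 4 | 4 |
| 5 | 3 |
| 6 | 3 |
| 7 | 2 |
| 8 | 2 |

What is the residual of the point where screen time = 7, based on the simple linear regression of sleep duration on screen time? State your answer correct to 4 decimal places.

n = 8, Σx = 36, Σy = 26, Σxy = 106, Σx² = 204
Sxx = Σx² − (Σx)²/n = 204 − 162 = 42
Sxy = Σxy − (Σx)(Σy)/n = 106 − 117 = -11
b = Sxy/Sxx = -11/42 = -0.261905
a = ȳ − b·x̄ = 3.25 − (-0.261905)·4.5 = 4.428571
ŷ(7) = 4.428571 + (-0.261905)·7 = 2.595238
residual = y − ŷ = 2 − 2.595238 = -0.595238

-0.5952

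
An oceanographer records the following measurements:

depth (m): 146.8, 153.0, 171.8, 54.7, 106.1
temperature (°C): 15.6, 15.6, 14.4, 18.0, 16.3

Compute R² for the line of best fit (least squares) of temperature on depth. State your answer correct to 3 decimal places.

0.953

n = 5, Σx = 632.4, Σy = 79.9, Σxy = 9864.83, Σx² = 88723.78, Σy² = 1283.77
Sxx = Σx² − (Σx)²/n = 88723.78 − 79985.952 = 8737.828
Sxy = Σxy − (Σx)(Σy)/n = 9864.83 − 10105.752 = -240.922
Syy = Σy² − (Σy)²/n = 1283.77 − 1276.802 = 6.968
R² = Sxy²/(Sxx·Syy) = (-240.922)²/(8737.828·6.968) = 0.953326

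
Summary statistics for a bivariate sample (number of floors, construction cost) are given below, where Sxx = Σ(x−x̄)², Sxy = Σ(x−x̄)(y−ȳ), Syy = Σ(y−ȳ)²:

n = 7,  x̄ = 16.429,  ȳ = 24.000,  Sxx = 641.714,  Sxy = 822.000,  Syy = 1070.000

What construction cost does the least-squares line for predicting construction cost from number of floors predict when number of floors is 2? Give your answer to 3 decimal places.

b = Sxy/Sxx = 822/641.714 = 1.280944
a = ȳ − b·x̄ = 24 − 1.280944·16.429 = 2.955363
ŷ(2) = a + b·2 = 2.955363 + 1.280944·2 = 5.517252

5.517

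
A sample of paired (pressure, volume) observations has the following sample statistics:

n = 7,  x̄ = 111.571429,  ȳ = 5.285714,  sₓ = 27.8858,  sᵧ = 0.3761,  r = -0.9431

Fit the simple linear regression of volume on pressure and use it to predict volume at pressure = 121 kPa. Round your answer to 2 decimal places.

5.17

b = r · sᵧ/sₓ = -0.9431 · 0.3761/27.8858 = -0.012720
a = ȳ − b·x̄ = 5.285714 − (-0.012720)·111.571429 = 6.704873
ŷ(121) = a + b·121 = 6.704873 + (-0.012720)·121 = 5.165785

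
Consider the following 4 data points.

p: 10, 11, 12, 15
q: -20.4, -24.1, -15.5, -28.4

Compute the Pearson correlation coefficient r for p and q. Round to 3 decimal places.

-0.571

n = 4, Σx = 48, Σy = -88.4, Σxy = -1081.1, Σx² = 590, Σy² = 2043.78
Sxx = Σx² − (Σx)²/n = 590 − 576 = 14
Sxy = Σxy − (Σx)(Σy)/n = -1081.1 − (-1060.8) = -20.3
Syy = Σy² − (Σy)²/n = 2043.78 − 1953.64 = 90.14
r = Sxy/√(Sxx·Syy) = -20.3/√(1261.96) = -20.3/35.524076 = -0.571443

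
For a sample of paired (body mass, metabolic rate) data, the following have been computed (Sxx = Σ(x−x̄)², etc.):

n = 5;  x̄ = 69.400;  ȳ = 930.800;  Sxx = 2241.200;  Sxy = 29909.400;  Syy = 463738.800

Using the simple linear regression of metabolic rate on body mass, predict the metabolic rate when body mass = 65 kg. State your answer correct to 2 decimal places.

b = Sxy/Sxx = 29909.4/2241.2 = 13.345261
a = ȳ − b·x̄ = 930.8 − 13.345261·69.4 = 4.638854
ŷ(65) = a + b·65 = 4.638854 + 13.345261·65 = 872.080850

872.08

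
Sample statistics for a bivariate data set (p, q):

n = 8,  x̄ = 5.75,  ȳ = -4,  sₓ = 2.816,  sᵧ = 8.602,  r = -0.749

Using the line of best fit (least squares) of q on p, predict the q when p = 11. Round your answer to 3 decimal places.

b = r · sᵧ/sₓ = -0.749 · 8.602/2.816 = -2.287961
a = ȳ − b·x̄ = -4 − (-2.287961)·5.75 = 9.155775
ŷ(11) = a + b·11 = 9.155775 + (-2.287961)·11 = -16.011795

-16.012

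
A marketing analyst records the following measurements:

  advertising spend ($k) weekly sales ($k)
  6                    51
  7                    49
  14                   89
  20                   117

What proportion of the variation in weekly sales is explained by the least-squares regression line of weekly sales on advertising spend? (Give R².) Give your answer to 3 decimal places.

0.992

n = 4, Σx = 47, Σy = 306, Σxy = 4235, Σx² = 681, Σy² = 26612
Sxx = Σx² − (Σx)²/n = 681 − 552.25 = 128.75
Sxy = Σxy − (Σx)(Σy)/n = 4235 − 3595.5 = 639.5
Syy = Σy² − (Σy)²/n = 26612 − 23409 = 3203
R² = Sxy²/(Sxx·Syy) = (639.5)²/(128.75·3203) = 0.991692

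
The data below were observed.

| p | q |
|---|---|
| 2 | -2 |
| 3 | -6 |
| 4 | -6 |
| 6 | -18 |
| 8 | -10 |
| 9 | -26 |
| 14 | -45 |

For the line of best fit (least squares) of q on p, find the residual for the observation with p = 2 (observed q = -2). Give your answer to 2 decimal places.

-1.52

n = 7, Σx = 46, Σy = -113, Σxy = -1098, Σx² = 406
Sxx = Σx² − (Σx)²/n = 406 − 302.285714 = 103.714286
Sxy = Σxy − (Σx)(Σy)/n = -1098 − (-742.571429) = -355.428571
b = Sxy/Sxx = -355.428571/103.714286 = -3.426997
a = ȳ − b·x̄ = -16.142857 − (-3.426997)·6.571429 = 6.377410
ŷ(2) = 6.377410 + (-3.426997)·2 = -0.476584
residual = y − ŷ = -2 − (-0.476584) = -1.523416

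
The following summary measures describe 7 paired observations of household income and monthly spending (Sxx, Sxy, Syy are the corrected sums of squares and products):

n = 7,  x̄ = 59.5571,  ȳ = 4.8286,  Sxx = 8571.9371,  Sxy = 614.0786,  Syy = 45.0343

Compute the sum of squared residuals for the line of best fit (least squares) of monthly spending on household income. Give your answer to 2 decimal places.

b = Sxy/Sxx = 614.0786/8571.9371 = 0.071638
SSE = Syy − b·Sxy = 45.0343 − 0.071638·614.0786 = 1.042782

1.04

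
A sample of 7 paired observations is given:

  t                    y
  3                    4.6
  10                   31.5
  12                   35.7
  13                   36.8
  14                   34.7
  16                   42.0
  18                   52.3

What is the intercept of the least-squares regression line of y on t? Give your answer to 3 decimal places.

-2.170

n = 7, Σx = 86, Σy = 237.6, Σxy = 3334.8, Σx² = 1198
Sxx = Σx² − (Σx)²/n = 1198 − 1056.571429 = 141.428571
Sxy = Σxy − (Σx)(Σy)/n = 3334.8 − 2919.085714 = 415.714286
b = Sxy/Sxx = 415.714286/141.428571 = 2.939394
a = ȳ − b·x̄ = 33.942857 − 2.939394·12.285714 = -2.169697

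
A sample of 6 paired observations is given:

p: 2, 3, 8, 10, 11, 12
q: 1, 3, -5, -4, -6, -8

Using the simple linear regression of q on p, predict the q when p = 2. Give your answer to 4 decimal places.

n = 6, Σx = 46, Σy = -19, Σxy = -231, Σx² = 442
Sxx = Σx² − (Σx)²/n = 442 − 352.666667 = 89.333333
Sxy = Σxy − (Σx)(Σy)/n = -231 − (-145.666667) = -85.333333
b = Sxy/Sxx = -85.333333/89.333333 = -0.955224
a = ȳ − b·x̄ = -3.166667 − (-0.955224)·7.666667 = 4.156716
ŷ(2) = a + b·2 = 4.156716 + (-0.955224)·2 = 2.246269

2.2463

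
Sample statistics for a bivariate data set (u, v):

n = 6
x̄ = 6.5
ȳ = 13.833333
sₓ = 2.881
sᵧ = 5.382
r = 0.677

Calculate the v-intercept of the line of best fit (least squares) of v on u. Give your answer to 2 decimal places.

5.61

b = r · sᵧ/sₓ = 0.677 · 5.382/2.881 = 1.264705
a = ȳ − b·x̄ = 13.833333 − 1.264705·6.5 = 5.612753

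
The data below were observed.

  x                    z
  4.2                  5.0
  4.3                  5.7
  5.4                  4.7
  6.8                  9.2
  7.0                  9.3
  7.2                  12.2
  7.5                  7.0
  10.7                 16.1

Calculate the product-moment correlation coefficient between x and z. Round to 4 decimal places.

n = 8, Σx = 53.1, Σy = 69.2, Σxy = 511.16, Σx² = 383.11, Σy² = 707.76
Sxx = Σx² − (Σx)²/n = 383.11 − 352.45125 = 30.65875
Sxy = Σxy − (Σx)(Σy)/n = 511.16 − 459.315 = 51.845
Syy = Σy² − (Σy)²/n = 707.76 − 598.58 = 109.18
r = Sxy/√(Sxx·Syy) = 51.845/√(3347.322325) = 51.845/57.856048 = 0.896103

0.8961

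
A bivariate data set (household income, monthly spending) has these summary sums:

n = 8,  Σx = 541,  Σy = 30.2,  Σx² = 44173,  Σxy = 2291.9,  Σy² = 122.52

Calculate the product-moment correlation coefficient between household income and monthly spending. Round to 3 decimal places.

Sxx = Σx² − (Σx)²/n = 44173 − 36585.125 = 7587.875
Sxy = Σxy − (Σx)(Σy)/n = 2291.9 − 2042.275 = 249.625
Syy = Σy² − (Σy)²/n = 122.52 − 114.005 = 8.515
r = Sxy/√(Sxx·Syy) = 249.625/√(64610.755625) = 249.625/254.186458 = 0.982055

0.982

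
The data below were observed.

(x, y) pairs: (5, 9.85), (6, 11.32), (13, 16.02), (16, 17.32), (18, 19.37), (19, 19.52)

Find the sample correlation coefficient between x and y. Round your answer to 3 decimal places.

n = 6, Σx = 77, Σy = 93.4, Σxy = 1322.09, Σx² = 1171, Σy² = 1538.015
Sxx = Σx² − (Σx)²/n = 1171 − 988.166667 = 182.833333
Sxy = Σxy − (Σx)(Σy)/n = 1322.09 − 1198.633333 = 123.456667
Syy = Σy² − (Σy)²/n = 1538.015 − 1453.926667 = 84.088333
r = Sxy/√(Sxx·Syy) = 123.456667/√(15374.150278) = 123.456667/123.992541 = 0.995678

0.996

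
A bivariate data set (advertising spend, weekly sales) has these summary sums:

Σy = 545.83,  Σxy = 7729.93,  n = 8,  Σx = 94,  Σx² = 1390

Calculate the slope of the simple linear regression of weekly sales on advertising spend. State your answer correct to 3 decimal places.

4.611

Sxx = Σx² − (Σx)²/n = 1390 − 1104.5 = 285.5
Sxy = Σxy − (Σx)(Σy)/n = 7729.93 − 6413.5025 = 1316.4275
b = Sxy/Sxx = 1316.4275/285.5 = 4.610954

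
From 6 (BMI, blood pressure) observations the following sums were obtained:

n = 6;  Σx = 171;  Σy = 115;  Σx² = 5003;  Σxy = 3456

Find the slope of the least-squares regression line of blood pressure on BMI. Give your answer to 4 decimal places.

1.3784

Sxx = Σx² − (Σx)²/n = 5003 − 4873.5 = 129.5
Sxy = Σxy − (Σx)(Σy)/n = 3456 − 3277.5 = 178.5
b = Sxy/Sxx = 178.5/129.5 = 1.378378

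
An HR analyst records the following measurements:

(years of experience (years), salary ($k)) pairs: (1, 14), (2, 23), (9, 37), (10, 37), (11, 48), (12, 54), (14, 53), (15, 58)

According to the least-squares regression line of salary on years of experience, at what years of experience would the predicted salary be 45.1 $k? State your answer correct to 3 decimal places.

10.807

n = 8, Σx = 74, Σy = 324, Σxy = 3551, Σx² = 872
Sxx = Σx² − (Σx)²/n = 872 − 684.5 = 187.5
Sxy = Σxy − (Σx)(Σy)/n = 3551 − 2997 = 554
b = Sxy/Sxx = 554/187.5 = 2.954667
a = ȳ − b·x̄ = 40.5 − 2.954667·9.25 = 13.169333
Set a + b·x = 45.1: x = (45.1 − 13.169333) / 2.954667 = 10.806859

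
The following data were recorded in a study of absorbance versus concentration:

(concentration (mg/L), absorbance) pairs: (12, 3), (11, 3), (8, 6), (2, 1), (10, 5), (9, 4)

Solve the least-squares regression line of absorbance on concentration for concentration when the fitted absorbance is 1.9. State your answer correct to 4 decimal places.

0.8605

n = 6, Σx = 52, Σy = 22, Σxy = 205, Σx² = 514
Sxx = Σx² − (Σx)²/n = 514 − 450.666667 = 63.333333
Sxy = Σxy − (Σx)(Σy)/n = 205 − 190.666667 = 14.333333
b = Sxy/Sxx = 14.333333/63.333333 = 0.226316
a = ȳ − b·x̄ = 3.666667 − 0.226316·8.666667 = 1.705263
Set a + b·x = 1.9: x = (1.9 − 1.705263) / 0.226316 = 0.860465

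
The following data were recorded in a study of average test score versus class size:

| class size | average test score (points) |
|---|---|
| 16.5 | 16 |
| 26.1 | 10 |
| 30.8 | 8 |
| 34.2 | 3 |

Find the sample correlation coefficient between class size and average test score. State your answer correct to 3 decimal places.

-0.978

n = 4, Σx = 107.6, Σy = 37, Σxy = 874, Σx² = 3071.74, Σy² = 429
Sxx = Σx² − (Σx)²/n = 3071.74 − 2894.44 = 177.3
Sxy = Σxy − (Σx)(Σy)/n = 874 − 995.3 = -121.3
Syy = Σy² − (Σy)²/n = 429 − 342.25 = 86.75
r = Sxy/√(Sxx·Syy) = -121.3/√(15380.775) = -121.3/124.019253 = -0.978074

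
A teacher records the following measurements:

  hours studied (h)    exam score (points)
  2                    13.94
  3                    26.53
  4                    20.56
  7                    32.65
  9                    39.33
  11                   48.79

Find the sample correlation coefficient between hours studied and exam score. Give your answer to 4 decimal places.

0.9606

n = 6, Σx = 36, Σy = 181.8, Σxy = 1308.92, Σx² = 280, Σy² = 6314.2136
Sxx = Σx² − (Σx)²/n = 280 − 216 = 64
Sxy = Σxy − (Σx)(Σy)/n = 1308.92 − 1090.8 = 218.12
Syy = Σy² − (Σy)²/n = 6314.2136 − 5508.54 = 805.6736
r = Sxy/√(Sxx·Syy) = 218.12/√(51563.1104) = 218.12/227.075121 = 0.960563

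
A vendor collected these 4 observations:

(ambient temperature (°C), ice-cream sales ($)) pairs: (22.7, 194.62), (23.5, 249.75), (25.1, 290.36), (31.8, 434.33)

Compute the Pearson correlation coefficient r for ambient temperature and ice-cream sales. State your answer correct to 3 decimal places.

0.985

n = 4, Σx = 103.1, Σy = 1169.06, Σxy = 31386.729, Σx² = 2708.79, Σy² = 373203.4854
Sxx = Σx² − (Σx)²/n = 2708.79 − 2657.4025 = 51.3875
Sxy = Σxy − (Σx)(Σy)/n = 31386.729 − 30132.5215 = 1254.2075
Syy = Σy² − (Σy)²/n = 373203.4854 − 341675.3209 = 31528.1645
r = Sxy/√(Sxx·Syy) = 1254.2075/√(1620153.553244) = 1254.2075/1272.852526 = 0.985352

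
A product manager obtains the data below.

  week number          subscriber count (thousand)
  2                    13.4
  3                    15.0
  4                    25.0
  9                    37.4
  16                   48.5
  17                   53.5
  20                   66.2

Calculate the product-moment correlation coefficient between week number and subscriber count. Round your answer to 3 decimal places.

n = 7, Σx = 71, Σy = 259, Σxy = 3517.9, Σx² = 1055, Σy² = 12025.26
Sxx = Σx² − (Σx)²/n = 1055 − 720.142857 = 334.857143
Sxy = Σxy − (Σx)(Σy)/n = 3517.9 − 2627 = 890.9
Syy = Σy² − (Σy)²/n = 12025.26 − 9583 = 2442.26
r = Sxy/√(Sxx·Syy) = 890.9/√(817808.205714) = 890.9/904.327488 = 0.985152

0.985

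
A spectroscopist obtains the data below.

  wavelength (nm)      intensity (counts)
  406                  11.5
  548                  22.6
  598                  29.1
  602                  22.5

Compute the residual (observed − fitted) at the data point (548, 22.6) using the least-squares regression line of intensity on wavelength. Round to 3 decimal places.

0.478

n = 4, Σx = 2154, Σy = 85.7, Σxy = 48000.6, Σx² = 1185148
Sxx = Σx² − (Σx)²/n = 1185148 − 1159929 = 25219
Sxy = Σxy − (Σx)(Σy)/n = 48000.6 − 46149.45 = 1851.15
b = Sxy/Sxx = 1851.15/25219 = 0.073403
a = ȳ − b·x̄ = 21.425 − 0.073403·538.5 = -18.102510
ŷ(548) = -18.102510 + 0.073403·548 = 22.122328
residual = y − ŷ = 22.6 − 22.122328 = 0.477672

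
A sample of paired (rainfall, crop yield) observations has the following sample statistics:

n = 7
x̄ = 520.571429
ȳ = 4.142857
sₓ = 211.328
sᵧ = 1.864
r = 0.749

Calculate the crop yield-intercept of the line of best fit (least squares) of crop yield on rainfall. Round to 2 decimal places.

0.70

b = r · sᵧ/sₓ = 0.749 · 1.864/211.328 = 0.006606
a = ȳ − b·x̄ = 4.142857 − 0.006606·520.571429 = 0.703708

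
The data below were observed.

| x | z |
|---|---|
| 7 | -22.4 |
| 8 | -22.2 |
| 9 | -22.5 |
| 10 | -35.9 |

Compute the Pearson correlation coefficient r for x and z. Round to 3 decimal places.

n = 4, Σx = 34, Σy = -103, Σxy = -895.9, Σx² = 294, Σy² = 2789.66
Sxx = Σx² − (Σx)²/n = 294 − 289 = 5
Sxy = Σxy − (Σx)(Σy)/n = -895.9 − (-875.5) = -20.4
Syy = Σy² − (Σy)²/n = 2789.66 − 2652.25 = 137.41
r = Sxy/√(Sxx·Syy) = -20.4/√(687.05) = -20.4/26.211639 = -0.778280

-0.778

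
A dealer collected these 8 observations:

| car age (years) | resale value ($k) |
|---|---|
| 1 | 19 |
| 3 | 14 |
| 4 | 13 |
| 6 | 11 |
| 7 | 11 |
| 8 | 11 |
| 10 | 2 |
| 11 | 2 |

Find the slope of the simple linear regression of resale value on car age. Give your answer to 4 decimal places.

n = 8, Σx = 50, Σy = 83, Σxy = 386, Σx² = 396
Sxx = Σx² − (Σx)²/n = 396 − 312.5 = 83.5
Sxy = Σxy − (Σx)(Σy)/n = 386 − 518.75 = -132.75
b = Sxy/Sxx = -132.75/83.5 = -1.589820

-1.5898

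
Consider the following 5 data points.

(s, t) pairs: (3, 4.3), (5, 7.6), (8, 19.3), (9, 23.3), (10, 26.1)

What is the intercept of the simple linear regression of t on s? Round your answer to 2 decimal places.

n = 5, Σx = 35, Σy = 80.6, Σxy = 676, Σx² = 279
Sxx = Σx² − (Σx)²/n = 279 − 245 = 34
Sxy = Σxy − (Σx)(Σy)/n = 676 − 564.2 = 111.8
b = Sxy/Sxx = 111.8/34 = 3.288235
a = ȳ − b·x̄ = 16.12 − 3.288235·7 = -6.897647

-6.90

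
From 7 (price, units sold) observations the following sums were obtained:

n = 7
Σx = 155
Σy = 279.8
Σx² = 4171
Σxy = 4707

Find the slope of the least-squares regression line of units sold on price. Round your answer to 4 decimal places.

Sxx = Σx² − (Σx)²/n = 4171 − 3432.142857 = 738.857143
Sxy = Σxy − (Σx)(Σy)/n = 4707 − 6195.571429 = -1488.571429
b = Sxy/Sxx = -1488.571429/738.857143 = -2.014695

-2.0147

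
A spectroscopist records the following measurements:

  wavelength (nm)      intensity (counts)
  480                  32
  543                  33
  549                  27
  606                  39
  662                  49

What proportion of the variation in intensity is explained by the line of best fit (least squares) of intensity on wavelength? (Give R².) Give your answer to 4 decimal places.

n = 5, Σx = 2840, Σy = 180, Σxy = 104174, Σx² = 1632130, Σy² = 6764
Sxx = Σx² − (Σx)²/n = 1632130 − 1613120 = 19010
Sxy = Σxy − (Σx)(Σy)/n = 104174 − 102240 = 1934
Syy = Σy² − (Σy)²/n = 6764 − 6480 = 284
R² = Sxy²/(Sxx·Syy) = (1934)²/(19010·284) = 0.692807

0.6928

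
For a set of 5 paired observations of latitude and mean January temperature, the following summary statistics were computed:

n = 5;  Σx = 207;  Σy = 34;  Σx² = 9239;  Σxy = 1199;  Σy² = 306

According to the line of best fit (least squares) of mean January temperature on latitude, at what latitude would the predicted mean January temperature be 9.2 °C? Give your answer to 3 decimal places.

Sxx = Σx² − (Σx)²/n = 9239 − 8569.8 = 669.2
Sxy = Σxy − (Σx)(Σy)/n = 1199 − 1407.6 = -208.6
b = Sxy/Sxx = -208.6/669.2 = -0.311715
a = ȳ − b·x̄ = 6.8 − (-0.311715)·41.4 = 19.705021
Set a + b·x = 9.2: x = (9.2 − 19.705021) / (-0.311715) = 33.700671

33.701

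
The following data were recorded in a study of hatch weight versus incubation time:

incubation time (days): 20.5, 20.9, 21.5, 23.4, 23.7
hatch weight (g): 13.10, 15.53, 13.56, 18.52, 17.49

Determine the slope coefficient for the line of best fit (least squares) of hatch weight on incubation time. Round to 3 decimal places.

1.419

n = 5, Σx = 110, Σy = 78.2, Σxy = 1732.548, Σx² = 2428.56
Sxx = Σx² − (Σx)²/n = 2428.56 − 2420 = 8.56
Sxy = Σxy − (Σx)(Σy)/n = 1732.548 − 1720.4 = 12.148
b = Sxy/Sxx = 12.148/8.56 = 1.419159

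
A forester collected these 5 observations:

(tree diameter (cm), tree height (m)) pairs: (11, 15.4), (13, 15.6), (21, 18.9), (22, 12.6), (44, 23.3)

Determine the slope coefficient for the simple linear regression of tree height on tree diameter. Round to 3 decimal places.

n = 5, Σx = 111, Σy = 85.8, Σxy = 2071.5, Σx² = 3151
Sxx = Σx² − (Σx)²/n = 3151 − 2464.2 = 686.8
Sxy = Σxy − (Σx)(Σy)/n = 2071.5 − 1904.76 = 166.74
b = Sxy/Sxx = 166.74/686.8 = 0.242778

0.243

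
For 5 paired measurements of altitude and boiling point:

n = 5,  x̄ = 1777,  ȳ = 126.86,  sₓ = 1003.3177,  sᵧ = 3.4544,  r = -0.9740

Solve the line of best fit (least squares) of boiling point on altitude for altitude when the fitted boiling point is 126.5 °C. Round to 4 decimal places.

b = r · sᵧ/sₓ = -0.974 · 3.4544/1003.3177 = -0.003353
a = ȳ − b·x̄ = 126.86 − (-0.003353)·1777 = 132.819098
Set a + b·x = 126.5: x = (126.5 − 132.819098) / (-0.003353) = 1884.351815

1884.3518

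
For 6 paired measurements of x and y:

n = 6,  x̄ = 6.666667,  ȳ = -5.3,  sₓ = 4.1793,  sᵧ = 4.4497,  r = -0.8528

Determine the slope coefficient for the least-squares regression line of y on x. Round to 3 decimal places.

b = r · sᵧ/sₓ = -0.8528 · 4.4497/4.1793 = -0.907976

-0.908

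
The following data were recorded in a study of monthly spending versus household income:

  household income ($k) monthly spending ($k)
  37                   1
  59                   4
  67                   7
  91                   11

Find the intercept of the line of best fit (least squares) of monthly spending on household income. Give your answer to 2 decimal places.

-6.28

n = 4, Σx = 254, Σy = 23, Σxy = 1743, Σx² = 17620
Sxx = Σx² − (Σx)²/n = 17620 − 16129 = 1491
Sxy = Σxy − (Σx)(Σy)/n = 1743 − 1460.5 = 282.5
b = Sxy/Sxx = 282.5/1491 = 0.189470
a = ȳ − b·x̄ = 5.75 − 0.189470·63.5 = -6.281355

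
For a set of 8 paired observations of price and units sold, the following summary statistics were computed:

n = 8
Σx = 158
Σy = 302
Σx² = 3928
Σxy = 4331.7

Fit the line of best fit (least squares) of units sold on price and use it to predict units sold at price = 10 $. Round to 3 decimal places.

Sxx = Σx² − (Σx)²/n = 3928 − 3120.5 = 807.5
Sxy = Σxy − (Σx)(Σy)/n = 4331.7 − 5964.5 = -1632.8
b = Sxy/Sxx = -1632.8/807.5 = -2.022043
a = ȳ − b·x̄ = 37.75 − (-2.022043)·19.75 = 77.685356
ŷ(10) = a + b·10 = 77.685356 + (-2.022043)·10 = 57.464923

57.465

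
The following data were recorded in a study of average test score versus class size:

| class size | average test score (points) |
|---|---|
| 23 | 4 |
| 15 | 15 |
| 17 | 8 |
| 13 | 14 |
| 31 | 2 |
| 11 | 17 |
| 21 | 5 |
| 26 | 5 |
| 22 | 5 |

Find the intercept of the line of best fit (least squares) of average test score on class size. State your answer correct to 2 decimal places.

n = 9, Σx = 179, Σy = 75, Σxy = 1229, Σx² = 3895
Sxx = Σx² − (Σx)²/n = 3895 − 3560.111111 = 334.888889
Sxy = Σxy − (Σx)(Σy)/n = 1229 − 1491.666667 = -262.666667
b = Sxy/Sxx = -262.666667/334.888889 = -0.784340
a = ȳ − b·x̄ = 8.333333 − (-0.784340)·19.888889 = 23.932979

23.93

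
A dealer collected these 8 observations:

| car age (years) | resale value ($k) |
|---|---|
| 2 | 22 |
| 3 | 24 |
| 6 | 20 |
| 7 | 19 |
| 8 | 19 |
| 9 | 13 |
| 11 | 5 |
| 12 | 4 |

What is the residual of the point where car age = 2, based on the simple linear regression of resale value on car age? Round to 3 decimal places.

n = 8, Σx = 58, Σy = 126, Σxy = 741, Σx² = 508
Sxx = Σx² − (Σx)²/n = 508 − 420.5 = 87.5
Sxy = Σxy − (Σx)(Σy)/n = 741 − 913.5 = -172.5
b = Sxy/Sxx = -172.5/87.5 = -1.971429
a = ȳ − b·x̄ = 15.75 − (-1.971429)·7.25 = 30.042857
ŷ(2) = 30.042857 + (-1.971429)·2 = 26.1
residual = y − ŷ = 22 − 26.1 = -4.1

-4.100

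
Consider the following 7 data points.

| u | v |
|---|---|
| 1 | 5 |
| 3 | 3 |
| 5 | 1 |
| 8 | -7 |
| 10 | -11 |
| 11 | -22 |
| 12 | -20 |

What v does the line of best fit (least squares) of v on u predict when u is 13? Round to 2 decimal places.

n = 7, Σx = 50, Σy = -51, Σxy = -629, Σx² = 464
Sxx = Σx² − (Σx)²/n = 464 − 357.142857 = 106.857143
Sxy = Σxy − (Σx)(Σy)/n = -629 − (-364.285714) = -264.714286
b = Sxy/Sxx = -264.714286/106.857143 = -2.477273
a = ȳ − b·x̄ = -7.285714 − (-2.477273)·7.142857 = 10.409091
ŷ(13) = a + b·13 = 10.409091 + (-2.477273)·13 = -21.795455

-21.80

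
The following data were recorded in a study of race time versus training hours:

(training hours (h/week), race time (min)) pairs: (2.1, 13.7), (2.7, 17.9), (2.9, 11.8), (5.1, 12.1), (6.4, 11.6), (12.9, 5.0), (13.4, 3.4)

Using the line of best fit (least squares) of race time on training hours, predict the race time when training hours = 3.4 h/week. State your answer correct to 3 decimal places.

n = 7, Σx = 45.5, Σy = 75.5, Σxy = 357.33, Σx² = 433.05
Sxx = Σx² − (Σx)²/n = 433.05 − 295.75 = 137.3
Sxy = Σxy − (Σx)(Σy)/n = 357.33 − 490.75 = -133.42
b = Sxy/Sxx = -133.42/137.3 = -0.971741
a = ȳ − b·x̄ = 10.785714 − (-0.971741)·6.5 = 17.102029
ŷ(3.4) = a + b·3.4 = 17.102029 + (-0.971741)·3.4 = 13.798110

13.798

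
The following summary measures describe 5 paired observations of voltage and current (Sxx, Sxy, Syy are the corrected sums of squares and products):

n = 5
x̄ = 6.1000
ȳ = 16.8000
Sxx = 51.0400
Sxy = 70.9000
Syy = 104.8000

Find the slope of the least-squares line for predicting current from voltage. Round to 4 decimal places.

b = Sxy/Sxx = 70.9/51.04 = 1.389107

1.3891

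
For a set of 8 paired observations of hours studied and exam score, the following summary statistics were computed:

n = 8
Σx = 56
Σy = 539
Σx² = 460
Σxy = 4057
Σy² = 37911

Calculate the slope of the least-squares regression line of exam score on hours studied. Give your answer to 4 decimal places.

Sxx = Σx² − (Σx)²/n = 460 − 392 = 68
Sxy = Σxy − (Σx)(Σy)/n = 4057 − 3773 = 284
b = Sxy/Sxx = 284/68 = 4.176471

4.1765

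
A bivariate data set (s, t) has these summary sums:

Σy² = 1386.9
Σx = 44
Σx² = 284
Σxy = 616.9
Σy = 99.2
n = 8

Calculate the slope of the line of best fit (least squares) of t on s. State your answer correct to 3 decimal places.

1.698

Sxx = Σx² − (Σx)²/n = 284 − 242 = 42
Sxy = Σxy − (Σx)(Σy)/n = 616.9 − 545.6 = 71.3
b = Sxy/Sxx = 71.3/42 = 1.697619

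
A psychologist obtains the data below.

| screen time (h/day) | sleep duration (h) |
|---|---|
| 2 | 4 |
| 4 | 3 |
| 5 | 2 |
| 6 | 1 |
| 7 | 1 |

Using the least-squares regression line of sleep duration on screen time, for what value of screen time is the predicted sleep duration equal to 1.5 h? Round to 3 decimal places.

5.857

n = 5, Σx = 24, Σy = 11, Σxy = 43, Σx² = 130
Sxx = Σx² − (Σx)²/n = 130 − 115.2 = 14.8
Sxy = Σxy − (Σx)(Σy)/n = 43 − 52.8 = -9.8
b = Sxy/Sxx = -9.8/14.8 = -0.662162
a = ȳ − b·x̄ = 2.2 − (-0.662162)·4.8 = 5.378378
Set a + b·x = 1.5: x = (1.5 − 5.378378) / (-0.662162) = 5.857143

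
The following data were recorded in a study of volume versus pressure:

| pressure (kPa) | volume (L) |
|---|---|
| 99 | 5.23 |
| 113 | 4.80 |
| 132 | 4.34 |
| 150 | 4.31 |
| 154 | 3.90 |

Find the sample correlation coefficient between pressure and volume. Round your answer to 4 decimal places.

-0.9584

n = 5, Σx = 648, Σy = 22.58, Σxy = 2880.15, Σx² = 86210, Σy² = 103.0146
Sxx = Σx² − (Σx)²/n = 86210 − 83980.8 = 2229.2
Sxy = Σxy − (Σx)(Σy)/n = 2880.15 − 2926.368 = -46.218
Syy = Σy² − (Σy)²/n = 103.0146 − 101.97128 = 1.04332
r = Sxy/√(Sxx·Syy) = -46.218/√(2325.768944) = -46.218/48.226227 = -0.958358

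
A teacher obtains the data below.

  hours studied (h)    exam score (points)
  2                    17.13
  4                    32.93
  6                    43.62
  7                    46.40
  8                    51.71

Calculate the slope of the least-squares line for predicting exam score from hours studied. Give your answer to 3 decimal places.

5.626

n = 5, Σx = 27, Σy = 191.79, Σxy = 1166.18, Σx² = 169
Sxx = Σx² − (Σx)²/n = 169 − 145.8 = 23.2
Sxy = Σxy − (Σx)(Σy)/n = 1166.18 − 1035.666 = 130.514
b = Sxy/Sxx = 130.514/23.2 = 5.625603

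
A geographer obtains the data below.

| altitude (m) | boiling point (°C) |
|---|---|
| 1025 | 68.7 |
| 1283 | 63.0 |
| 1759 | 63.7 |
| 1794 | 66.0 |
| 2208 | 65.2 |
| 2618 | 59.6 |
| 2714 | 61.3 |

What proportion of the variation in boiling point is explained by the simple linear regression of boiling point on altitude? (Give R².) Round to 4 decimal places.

n = 7, Σx = 13401, Σy = 447.5, Σxy = 848061.4, Σx² = 28104215, Σy² = 28663.27
Sxx = Σx² − (Σx)²/n = 28104215 − 25655257.285714 = 2448957.714286
Sxy = Σxy − (Σx)(Σy)/n = 848061.4 − 856706.785714 = -8645.385714
Syy = Σy² − (Σy)²/n = 28663.27 − 28608.035714 = 55.234286
R² = Sxy²/(Sxx·Syy) = (-8645.385714)²/(2448957.714286·55.234286) = 0.552559

0.5526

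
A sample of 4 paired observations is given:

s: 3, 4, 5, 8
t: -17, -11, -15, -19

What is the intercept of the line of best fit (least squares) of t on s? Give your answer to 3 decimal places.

-11.214

n = 4, Σx = 20, Σy = -62, Σxy = -322, Σx² = 114
Sxx = Σx² − (Σx)²/n = 114 − 100 = 14
Sxy = Σxy − (Σx)(Σy)/n = -322 − (-310) = -12
b = Sxy/Sxx = -12/14 = -0.857143
a = ȳ − b·x̄ = -15.5 − (-0.857143)·5 = -11.214286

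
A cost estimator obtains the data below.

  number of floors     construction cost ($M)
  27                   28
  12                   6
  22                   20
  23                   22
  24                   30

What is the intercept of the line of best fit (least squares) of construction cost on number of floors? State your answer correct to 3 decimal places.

n = 5, Σx = 108, Σy = 106, Σxy = 2494, Σx² = 2462
Sxx = Σx² − (Σx)²/n = 2462 − 2332.8 = 129.2
Sxy = Σxy − (Σx)(Σy)/n = 2494 − 2289.6 = 204.4
b = Sxy/Sxx = 204.4/129.2 = 1.582043
a = ȳ − b·x̄ = 21.2 − 1.582043·21.6 = -12.972136

-12.972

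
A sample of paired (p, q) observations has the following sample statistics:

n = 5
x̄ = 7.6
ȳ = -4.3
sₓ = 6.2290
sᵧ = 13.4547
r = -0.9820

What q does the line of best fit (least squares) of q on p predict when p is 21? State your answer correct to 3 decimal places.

b = r · sᵧ/sₓ = -0.982 · 13.4547/6.229 = -2.121129
a = ȳ − b·x̄ = -4.3 − (-2.121129)·7.6 = 11.820584
ŷ(21) = a + b·21 = 11.820584 + (-2.121129)·21 = -32.723135

-32.723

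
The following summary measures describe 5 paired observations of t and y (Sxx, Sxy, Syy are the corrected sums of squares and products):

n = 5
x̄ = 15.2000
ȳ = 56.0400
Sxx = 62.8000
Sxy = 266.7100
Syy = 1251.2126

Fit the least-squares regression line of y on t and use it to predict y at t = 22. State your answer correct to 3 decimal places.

84.919

b = Sxy/Sxx = 266.71/62.8 = 4.246975
a = ȳ − b·x̄ = 56.04 − 4.246975·15.2 = -8.514013
ŷ(22) = a + b·22 = -8.514013 + 4.246975·22 = 84.919427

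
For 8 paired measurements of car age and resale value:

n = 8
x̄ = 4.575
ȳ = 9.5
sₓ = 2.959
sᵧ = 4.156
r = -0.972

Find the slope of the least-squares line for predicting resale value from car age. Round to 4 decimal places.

b = r · sᵧ/sₓ = -0.972 · 4.156/2.959 = -1.365202

-1.3652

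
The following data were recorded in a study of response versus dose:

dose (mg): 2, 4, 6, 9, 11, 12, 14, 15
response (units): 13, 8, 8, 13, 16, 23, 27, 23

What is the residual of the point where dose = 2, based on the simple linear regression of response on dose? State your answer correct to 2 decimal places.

5.83

n = 8, Σx = 73, Σy = 131, Σxy = 1398, Σx² = 823
Sxx = Σx² − (Σx)²/n = 823 − 666.125 = 156.875
Sxy = Σxy − (Σx)(Σy)/n = 1398 − 1195.375 = 202.625
b = Sxy/Sxx = 202.625/156.875 = 1.291633
a = ȳ − b·x̄ = 16.375 − 1.291633·9.125 = 4.588845
ŷ(2) = 4.588845 + 1.291633·2 = 7.172112
residual = y − ŷ = 13 − 7.172112 = 5.827888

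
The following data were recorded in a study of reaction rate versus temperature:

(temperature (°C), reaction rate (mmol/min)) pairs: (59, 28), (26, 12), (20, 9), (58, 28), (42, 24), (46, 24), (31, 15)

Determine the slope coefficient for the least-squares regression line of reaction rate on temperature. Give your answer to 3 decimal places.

n = 7, Σx = 282, Σy = 140, Σxy = 6345, Σx² = 12762
Sxx = Σx² − (Σx)²/n = 12762 − 11360.571429 = 1401.428571
Sxy = Σxy − (Σx)(Σy)/n = 6345 − 5640 = 705
b = Sxy/Sxx = 705/1401.428571 = 0.503058

0.503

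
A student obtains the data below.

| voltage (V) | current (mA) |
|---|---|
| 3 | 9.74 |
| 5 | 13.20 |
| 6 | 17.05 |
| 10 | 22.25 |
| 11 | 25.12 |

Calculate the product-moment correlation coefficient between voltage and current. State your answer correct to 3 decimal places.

n = 5, Σx = 35, Σy = 87.36, Σxy = 696.34, Σx² = 291, Σy² = 1685.887
Sxx = Σx² − (Σx)²/n = 291 − 245 = 46
Sxy = Σxy − (Σx)(Σy)/n = 696.34 − 611.52 = 84.82
Syy = Σy² − (Σy)²/n = 1685.887 − 1526.35392 = 159.53308
r = Sxy/√(Sxx·Syy) = 84.82/√(7338.52168) = 84.82/85.665172 = 0.990134

0.990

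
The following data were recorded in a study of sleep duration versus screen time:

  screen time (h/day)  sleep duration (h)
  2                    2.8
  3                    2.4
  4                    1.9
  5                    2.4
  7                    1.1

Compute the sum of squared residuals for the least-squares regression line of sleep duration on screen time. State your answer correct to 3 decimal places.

0.388

n = 5, Σx = 21, Σy = 10.6, Σxy = 40.1, Σx² = 103, Σy² = 24.18
Sxx = Σx² − (Σx)²/n = 103 − 88.2 = 14.8
Sxy = Σxy − (Σx)(Σy)/n = 40.1 − 44.52 = -4.42
Syy = Σy² − (Σy)²/n = 24.18 − 22.472 = 1.708
b = Sxy/Sxx = -4.42/14.8 = -0.298649
SSE = Syy − b·Sxy = 1.708 − (-0.298649)·(-4.42) = 0.387973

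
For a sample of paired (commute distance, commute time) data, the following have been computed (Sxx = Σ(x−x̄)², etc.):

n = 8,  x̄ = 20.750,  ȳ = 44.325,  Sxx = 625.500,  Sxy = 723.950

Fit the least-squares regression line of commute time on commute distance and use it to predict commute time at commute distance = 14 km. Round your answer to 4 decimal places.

b = Sxy/Sxx = 723.95/625.5 = 1.157394
a = ȳ − b·x̄ = 44.325 − 1.157394·20.75 = 20.309073
ŷ(14) = a + b·14 = 20.309073 + 1.157394·14 = 36.512590

36.5126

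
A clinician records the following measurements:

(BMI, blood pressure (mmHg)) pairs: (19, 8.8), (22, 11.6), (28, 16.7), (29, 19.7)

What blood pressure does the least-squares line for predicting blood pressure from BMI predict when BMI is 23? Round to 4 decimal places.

n = 4, Σx = 98, Σy = 56.8, Σxy = 1461.3, Σx² = 2470
Sxx = Σx² − (Σx)²/n = 2470 − 2401 = 69
Sxy = Σxy − (Σx)(Σy)/n = 1461.3 − 1391.6 = 69.7
b = Sxy/Sxx = 69.7/69 = 1.010145
a = ȳ − b·x̄ = 14.2 − 1.010145·24.5 = -10.548551
ŷ(23) = a + b·23 = -10.548551 + 1.010145·23 = 12.684783

12.6848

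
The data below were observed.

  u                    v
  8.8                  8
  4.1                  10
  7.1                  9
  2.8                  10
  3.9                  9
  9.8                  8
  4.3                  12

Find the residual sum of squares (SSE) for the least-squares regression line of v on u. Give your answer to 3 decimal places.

5.745

n = 7, Σx = 40.8, Σy = 66, Σxy = 368.4, Σx² = 282.24, Σy² = 634
Sxx = Σx² − (Σx)²/n = 282.24 − 237.805714 = 44.434286
Sxy = Σxy − (Σx)(Σy)/n = 368.4 − 384.685714 = -16.285714
Syy = Σy² − (Σy)²/n = 634 − 622.285714 = 11.714286
b = Sxy/Sxx = -16.285714/44.434286 = -0.366512
SSE = Syy − b·Sxy = 11.714286 − (-0.366512)·(-16.285714) = 5.745370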